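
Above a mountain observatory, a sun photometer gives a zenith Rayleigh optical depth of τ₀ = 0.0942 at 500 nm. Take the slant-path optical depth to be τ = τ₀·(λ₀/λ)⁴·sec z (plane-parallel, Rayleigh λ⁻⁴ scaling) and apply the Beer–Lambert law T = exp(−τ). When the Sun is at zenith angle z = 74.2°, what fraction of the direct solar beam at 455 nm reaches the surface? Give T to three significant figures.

0.604

sec 74.2° = 3.6727.
τ = 0.0942 × (500/455)⁴ × 3.6727 = 0.0942 × 1.4583 × 3.6727 = 0.5045.
T = exp(−0.5045) = 0.6038.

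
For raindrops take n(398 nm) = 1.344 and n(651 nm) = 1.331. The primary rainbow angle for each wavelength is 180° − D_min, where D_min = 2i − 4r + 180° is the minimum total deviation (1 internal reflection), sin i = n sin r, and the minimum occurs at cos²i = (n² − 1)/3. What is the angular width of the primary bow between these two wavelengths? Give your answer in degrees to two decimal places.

1.86°

At 398 nm (n = 1.344): cos²i = 0.26878 → i = 58.772°, r = 39.512°, D_min = 139.495°, rainbow angle = 40.505°.
At 651 nm (n = 1.331): cos²i = 0.25719 → i = 59.527°, r = 40.356°, D_min = 137.630°, rainbow angle = 42.370°.
Angular width = |40.505° − 42.370°| = 1.865°.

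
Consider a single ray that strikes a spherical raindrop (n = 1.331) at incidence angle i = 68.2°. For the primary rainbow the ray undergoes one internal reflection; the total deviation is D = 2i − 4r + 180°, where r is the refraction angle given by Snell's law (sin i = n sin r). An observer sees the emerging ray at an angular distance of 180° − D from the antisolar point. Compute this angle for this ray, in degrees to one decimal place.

sin r = sin 68.2° / 1.331 = 0.9285/1.331 = 0.6976; r = 44.23°.
D = 2·68.2° − 4·44.23° + 180° = 136.40° − 176.93° + 180° = 139.47°.
Angle from antisolar point = 180° − D = 40.53°.

40.5°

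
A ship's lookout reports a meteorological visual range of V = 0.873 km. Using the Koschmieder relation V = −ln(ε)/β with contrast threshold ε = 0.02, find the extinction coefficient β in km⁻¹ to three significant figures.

β = −ln(0.02) / V = 3.912 / 0.873 = 4.4811 km⁻¹.

4.48 km⁻¹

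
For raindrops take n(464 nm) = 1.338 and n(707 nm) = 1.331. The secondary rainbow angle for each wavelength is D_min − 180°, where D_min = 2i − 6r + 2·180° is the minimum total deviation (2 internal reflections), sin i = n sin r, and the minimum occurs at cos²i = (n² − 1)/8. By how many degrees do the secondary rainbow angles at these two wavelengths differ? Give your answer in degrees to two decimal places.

1.83°

At 464 nm (n = 1.338): cos²i = 0.09878 → i = 71.682°, r = 45.195°, D_min = 232.193°, rainbow angle = 52.193°.
At 707 nm (n = 1.331): cos²i = 0.09645 → i = 71.907°, r = 45.575°, D_min = 230.365°, rainbow angle = 50.365°.
Angular width = |52.193° − 50.365°| = 1.828°.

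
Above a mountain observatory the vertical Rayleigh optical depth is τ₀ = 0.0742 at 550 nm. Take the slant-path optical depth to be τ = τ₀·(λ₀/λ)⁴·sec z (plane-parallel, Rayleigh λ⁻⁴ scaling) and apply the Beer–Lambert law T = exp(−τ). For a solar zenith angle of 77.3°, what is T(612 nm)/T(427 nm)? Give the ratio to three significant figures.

2.03

Airmass: sec 77.3° = 4.5486.
τ(612 nm) = 0.0742 × (550/612)⁴ × 4.5486 = 0.0742 × 0.6523 × 4.5486 = 0.2202.
τ(427 nm) = 0.0742 × (550/427)⁴ × 4.5486 = 0.0742 × 2.7526 × 4.5486 = 0.9290.
T(612)/T(427) = exp(τ_B − τ_A) = exp(0.7089) = 2.0317.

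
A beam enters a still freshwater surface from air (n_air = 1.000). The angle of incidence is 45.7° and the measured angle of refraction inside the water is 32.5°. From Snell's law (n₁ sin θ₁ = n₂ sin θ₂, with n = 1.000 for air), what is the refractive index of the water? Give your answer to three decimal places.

n = sin θ_i / sin θ_r = sin 45.7° / sin 32.5° = 0.7157 / 0.5373 = 1.3320.

1.332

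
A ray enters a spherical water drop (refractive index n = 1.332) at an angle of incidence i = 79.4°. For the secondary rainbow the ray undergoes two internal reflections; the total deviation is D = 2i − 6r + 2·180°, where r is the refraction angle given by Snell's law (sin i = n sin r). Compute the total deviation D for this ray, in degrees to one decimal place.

233.5°

sin r = sin 79.4° / 1.332 = 0.9829/1.332 = 0.7379; r = 47.56°.
D = 2·79.4° − 6·47.56° + 2·180° = 158.80° − 285.34° + 360° = 233.46°.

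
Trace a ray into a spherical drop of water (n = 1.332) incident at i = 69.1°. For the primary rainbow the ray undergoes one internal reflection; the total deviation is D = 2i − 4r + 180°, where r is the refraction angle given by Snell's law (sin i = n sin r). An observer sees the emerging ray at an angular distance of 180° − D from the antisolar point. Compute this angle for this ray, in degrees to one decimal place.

39.9°

sin r = sin 69.1° / 1.332 = 0.9342/1.332 = 0.7014; r = 44.54°.
D = 2·69.1° − 4·44.54° + 180° = 138.20° − 178.14° + 180° = 140.06°.
Angle from antisolar point = 180° − D = 39.94°.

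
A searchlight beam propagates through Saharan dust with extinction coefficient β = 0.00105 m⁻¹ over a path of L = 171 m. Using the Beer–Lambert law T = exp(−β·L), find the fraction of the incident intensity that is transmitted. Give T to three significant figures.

τ = β·L = 0.00105 × 171 = 0.1795.
T = exp(−0.1795) = 0.8356.

0.836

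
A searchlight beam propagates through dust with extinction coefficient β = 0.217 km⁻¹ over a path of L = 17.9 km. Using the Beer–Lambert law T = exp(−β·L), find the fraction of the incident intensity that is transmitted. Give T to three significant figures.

τ = β·L = 0.217 × 17.9 = 3.8843.
T = exp(−3.8843) = 0.0206.

0.0206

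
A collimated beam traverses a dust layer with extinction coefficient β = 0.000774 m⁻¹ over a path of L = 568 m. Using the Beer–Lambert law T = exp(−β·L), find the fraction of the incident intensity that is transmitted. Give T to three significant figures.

0.644

τ = β·L = 0.000774 × 568 = 0.4396.
T = exp(−0.4396) = 0.6443.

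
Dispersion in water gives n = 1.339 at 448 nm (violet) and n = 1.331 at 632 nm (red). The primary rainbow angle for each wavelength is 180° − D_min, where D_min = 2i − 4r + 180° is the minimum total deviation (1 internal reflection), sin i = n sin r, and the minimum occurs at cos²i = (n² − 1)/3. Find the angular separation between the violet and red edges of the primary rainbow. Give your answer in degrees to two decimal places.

At 448 nm (n = 1.339): cos²i = 0.26431 → i = 59.062°, r = 39.834°, D_min = 138.786°, rainbow angle = 41.214°.
At 632 nm (n = 1.331): cos²i = 0.25719 → i = 59.527°, r = 40.356°, D_min = 137.630°, rainbow angle = 42.370°.
Angular width = |41.214° − 42.370°| = 1.156°.

1.16°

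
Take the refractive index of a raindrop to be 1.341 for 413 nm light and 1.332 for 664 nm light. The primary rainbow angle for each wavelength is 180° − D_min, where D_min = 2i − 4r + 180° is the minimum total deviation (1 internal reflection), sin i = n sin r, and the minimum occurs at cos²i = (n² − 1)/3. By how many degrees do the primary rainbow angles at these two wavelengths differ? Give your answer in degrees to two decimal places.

At 413 nm (n = 1.341): cos²i = 0.26609 → i = 58.946°, r = 39.705°, D_min = 139.071°, rainbow angle = 40.929°.
At 664 nm (n = 1.332): cos²i = 0.25807 → i = 59.469°, r = 40.290°, D_min = 137.776°, rainbow angle = 42.224°.
Angular width = |40.929° − 42.224°| = 1.295°.

1.29°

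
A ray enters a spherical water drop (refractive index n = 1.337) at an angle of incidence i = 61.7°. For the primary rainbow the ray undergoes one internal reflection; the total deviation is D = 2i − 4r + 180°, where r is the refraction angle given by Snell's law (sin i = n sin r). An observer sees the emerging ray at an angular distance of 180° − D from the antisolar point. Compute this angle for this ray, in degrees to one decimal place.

sin r = sin 61.7° / 1.337 = 0.8805/1.337 = 0.6585; r = 41.19°.
D = 2·61.7° − 4·41.19° + 180° = 123.40° − 164.76° + 180° = 138.64°.
Angle from antisolar point = 180° − D = 41.36°.

41.4°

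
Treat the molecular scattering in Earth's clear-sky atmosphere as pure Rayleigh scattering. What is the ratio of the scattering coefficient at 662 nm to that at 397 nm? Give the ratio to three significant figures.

Rayleigh scattering ∝ λ⁻⁴, so the ratio of coefficients is the inverse fourth power of the wavelength ratio.
σ(662)/σ(397) = (397/662)⁴ = (0.5997)⁴ = 0.1293.

0.129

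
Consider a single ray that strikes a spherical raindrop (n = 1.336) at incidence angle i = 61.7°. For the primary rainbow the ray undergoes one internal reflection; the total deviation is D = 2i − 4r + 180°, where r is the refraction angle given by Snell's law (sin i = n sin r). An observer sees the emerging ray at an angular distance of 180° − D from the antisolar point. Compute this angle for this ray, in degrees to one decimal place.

sin r = sin 61.7° / 1.336 = 0.8805/1.336 = 0.6590; r = 41.23°.
D = 2·61.7° − 4·41.23° + 180° = 123.40° − 164.91° + 180° = 138.49°.
Angle from antisolar point = 180° − D = 41.51°.

41.5°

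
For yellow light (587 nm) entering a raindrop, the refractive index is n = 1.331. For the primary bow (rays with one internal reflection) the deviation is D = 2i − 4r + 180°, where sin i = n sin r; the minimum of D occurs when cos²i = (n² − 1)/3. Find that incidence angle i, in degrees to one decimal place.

59.5°

cos²i = (1.331² − 1)/3 = (1.77156 − 1)/3 = 0.25719.
cos i = 0.50714, so i = 59.527°.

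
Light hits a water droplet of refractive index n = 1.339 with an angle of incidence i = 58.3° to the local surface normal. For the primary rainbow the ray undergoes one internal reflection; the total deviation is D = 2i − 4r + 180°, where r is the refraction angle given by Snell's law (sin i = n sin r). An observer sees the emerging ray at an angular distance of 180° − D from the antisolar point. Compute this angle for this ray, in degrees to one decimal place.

41.2°

sin r = sin 58.3° / 1.339 = 0.8508/1.339 = 0.6354; r = 39.45°.
D = 2·58.3° − 4·39.45° + 180° = 116.60° − 157.80° + 180° = 138.80°.
Angle from antisolar point = 180° − D = 41.20°.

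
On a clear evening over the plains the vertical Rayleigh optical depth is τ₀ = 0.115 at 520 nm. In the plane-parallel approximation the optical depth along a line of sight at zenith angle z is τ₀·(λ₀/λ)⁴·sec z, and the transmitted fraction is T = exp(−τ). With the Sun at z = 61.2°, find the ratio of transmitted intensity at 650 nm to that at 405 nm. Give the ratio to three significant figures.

Airmass: sec 61.2° = 2.0757.
τ(650 nm) = 0.115 × (520/650)⁴ × 2.0757 = 0.115 × 0.4096 × 2.0757 = 0.0978.
τ(405 nm) = 0.115 × (520/405)⁴ × 2.0757 = 0.115 × 2.7176 × 2.0757 = 0.6487.
T(650)/T(405) = exp(τ_B − τ_A) = exp(0.5510) = 1.7349.

1.73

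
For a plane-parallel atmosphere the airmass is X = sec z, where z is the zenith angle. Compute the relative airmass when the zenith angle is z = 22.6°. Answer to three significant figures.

X = sec z = 1/cos 22.6° = 1/0.9232 = 1.0832.

1.08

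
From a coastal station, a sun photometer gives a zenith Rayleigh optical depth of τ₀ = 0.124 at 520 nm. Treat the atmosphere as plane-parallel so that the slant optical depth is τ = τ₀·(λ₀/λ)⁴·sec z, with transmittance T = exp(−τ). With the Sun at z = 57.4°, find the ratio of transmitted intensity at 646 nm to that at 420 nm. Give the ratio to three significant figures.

1.56

Airmass: sec 57.4° = 1.8561.
τ(646 nm) = 0.124 × (520/646)⁴ × 1.8561 = 0.124 × 0.4198 × 1.8561 = 0.0966.
τ(420 nm) = 0.124 × (520/420)⁴ × 1.8561 = 0.124 × 2.3497 × 1.8561 = 0.5408.
T(646)/T(420) = exp(τ_B − τ_A) = exp(0.4442) = 1.5592.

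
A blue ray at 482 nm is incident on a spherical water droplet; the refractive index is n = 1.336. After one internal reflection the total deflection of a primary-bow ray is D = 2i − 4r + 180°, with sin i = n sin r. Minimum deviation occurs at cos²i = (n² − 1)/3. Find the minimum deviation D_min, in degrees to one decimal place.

cos²i = (1.78490 − 1)/3 = 0.26163; i = arccos(0.51150) = 59.236°.
sin r = sin 59.236°/1.336 = 0.64318; r = 40.029°.
D_min = 2·59.236° − 4·40.029° + 180° = 138.356°.

138.4°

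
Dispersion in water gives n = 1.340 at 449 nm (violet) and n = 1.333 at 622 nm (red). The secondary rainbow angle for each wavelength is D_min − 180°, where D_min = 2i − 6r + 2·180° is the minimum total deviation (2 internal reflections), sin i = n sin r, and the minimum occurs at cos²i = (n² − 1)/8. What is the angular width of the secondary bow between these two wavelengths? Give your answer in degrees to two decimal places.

At 449 nm (n = 1.340): cos²i = 0.09945 → i = 71.618°, r = 45.088°, D_min = 232.709°, rainbow angle = 52.709°.
At 622 nm (n = 1.333): cos²i = 0.09711 → i = 71.843°, r = 45.466°, D_min = 230.891°, rainbow angle = 50.891°.
Angular width = |52.709° − 50.891°| = 1.818°.

1.82°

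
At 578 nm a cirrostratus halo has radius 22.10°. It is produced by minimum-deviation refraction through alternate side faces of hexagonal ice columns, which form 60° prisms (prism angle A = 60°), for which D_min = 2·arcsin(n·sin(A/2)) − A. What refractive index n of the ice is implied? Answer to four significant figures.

Rearranging: n = sin((D_min + A)/2) / sin(A/2).
(D_min + A)/2 = (22.10° + 60°)/2 = 41.050°.
n = sin 41.050° / sin 30° = 0.6567 / 0.5000 = 1.3134.

1.313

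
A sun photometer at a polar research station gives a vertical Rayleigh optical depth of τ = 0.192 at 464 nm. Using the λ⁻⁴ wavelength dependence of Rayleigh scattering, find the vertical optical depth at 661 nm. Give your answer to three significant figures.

τ(661 nm) = τ(464 nm) × (464/661)⁴ = 0.192 × (0.7020)⁴ = 0.192 × 0.2428 = 0.0466.

0.0466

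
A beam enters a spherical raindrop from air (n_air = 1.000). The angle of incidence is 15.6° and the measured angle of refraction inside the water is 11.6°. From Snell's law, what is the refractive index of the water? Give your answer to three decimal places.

1.337

n = sin θ_i / sin θ_r = sin 15.6° / sin 11.6° = 0.2689 / 0.2011 = 1.3374.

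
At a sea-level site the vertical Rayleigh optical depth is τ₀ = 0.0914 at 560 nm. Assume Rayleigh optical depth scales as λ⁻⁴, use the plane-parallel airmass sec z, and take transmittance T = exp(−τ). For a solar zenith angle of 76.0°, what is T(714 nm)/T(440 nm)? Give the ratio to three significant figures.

Airmass: sec 76.0° = 4.1336.
τ(714 nm) = 0.0914 × (560/714)⁴ × 4.1336 = 0.0914 × 0.3784 × 4.1336 = 0.1430.
τ(440 nm) = 0.0914 × (560/440)⁴ × 4.1336 = 0.0914 × 2.6239 × 4.1336 = 0.9913.
T(714)/T(440) = exp(τ_B − τ_A) = exp(0.8484) = 2.3358.

2.34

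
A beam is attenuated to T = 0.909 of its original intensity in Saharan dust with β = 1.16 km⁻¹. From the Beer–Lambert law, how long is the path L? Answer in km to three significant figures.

0.0823 km

Beer–Lambert: T = exp(−βL) ⇒ L = −ln(T)/β = −ln(0.909)/1.16 = 0.0954/1.16 = 0.08225 km.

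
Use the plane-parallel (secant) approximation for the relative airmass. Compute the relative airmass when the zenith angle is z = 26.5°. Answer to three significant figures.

1.12

X = sec z = 1/cos 26.5° = 1/0.8949 = 1.1174.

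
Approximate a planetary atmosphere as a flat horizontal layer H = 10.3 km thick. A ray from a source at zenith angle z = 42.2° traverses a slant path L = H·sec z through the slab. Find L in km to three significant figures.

sec z = 1/cos 42.2° = 1.3499.
L = 10.3 × 1.3499 = 13.904 km.

13.9 km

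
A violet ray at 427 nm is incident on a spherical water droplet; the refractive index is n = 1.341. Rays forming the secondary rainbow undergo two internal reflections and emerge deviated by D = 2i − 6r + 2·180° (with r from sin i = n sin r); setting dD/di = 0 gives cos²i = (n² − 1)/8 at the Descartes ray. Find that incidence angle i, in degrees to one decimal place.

71.6°

cos²i = (1.341² − 1)/8 = (1.79828 − 1)/8 = 0.09979.
cos i = 0.31589, so i = 71.586°.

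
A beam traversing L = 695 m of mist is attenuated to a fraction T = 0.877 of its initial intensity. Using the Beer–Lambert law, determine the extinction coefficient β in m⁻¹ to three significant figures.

Beer–Lambert: T = exp(−βL) ⇒ β = −ln(T)/L = −ln(0.877)/695 = 0.1312/695 = 0.0001888 m⁻¹.

0.000189 m⁻¹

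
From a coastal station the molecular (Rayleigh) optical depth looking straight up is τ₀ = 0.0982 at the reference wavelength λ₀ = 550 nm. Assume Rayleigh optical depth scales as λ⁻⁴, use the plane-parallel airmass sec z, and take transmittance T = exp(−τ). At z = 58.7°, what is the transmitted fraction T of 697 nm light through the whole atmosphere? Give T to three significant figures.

0.929

sec 58.7° = 1.9249.
τ = 0.0982 × (550/697)⁴ × 1.9249 = 0.0982 × 0.3877 × 1.9249 = 0.0733.
T = exp(−0.0733) = 0.9293.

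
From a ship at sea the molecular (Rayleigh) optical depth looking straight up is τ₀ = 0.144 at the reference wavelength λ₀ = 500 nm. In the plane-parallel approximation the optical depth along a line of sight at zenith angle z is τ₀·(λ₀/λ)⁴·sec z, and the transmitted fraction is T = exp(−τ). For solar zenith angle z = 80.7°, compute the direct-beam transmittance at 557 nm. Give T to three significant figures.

sec 80.7° = 6.1880.
τ = 0.144 × (500/557)⁴ × 6.1880 = 0.144 × 0.6493 × 6.1880 = 0.5786.
T = exp(−0.5786) = 0.5607.

0.561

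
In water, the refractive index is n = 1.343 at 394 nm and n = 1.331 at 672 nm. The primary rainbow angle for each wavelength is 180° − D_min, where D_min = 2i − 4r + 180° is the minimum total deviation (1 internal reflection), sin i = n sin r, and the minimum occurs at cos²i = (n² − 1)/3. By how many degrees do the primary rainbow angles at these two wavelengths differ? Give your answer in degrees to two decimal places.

At 394 nm (n = 1.343): cos²i = 0.26788 → i = 58.830°, r = 39.577°, D_min = 139.354°, rainbow angle = 40.646°.
At 672 nm (n = 1.331): cos²i = 0.25719 → i = 59.527°, r = 40.356°, D_min = 137.630°, rainbow angle = 42.370°.
Angular width = |40.646° − 42.370°| = 1.724°.

1.72°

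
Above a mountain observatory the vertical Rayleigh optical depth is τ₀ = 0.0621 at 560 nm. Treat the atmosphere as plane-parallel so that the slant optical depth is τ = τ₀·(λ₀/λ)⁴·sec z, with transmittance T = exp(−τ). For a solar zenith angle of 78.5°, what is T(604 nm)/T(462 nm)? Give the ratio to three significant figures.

Airmass: sec 78.5° = 5.0159.
τ(604 nm) = 0.0621 × (560/604)⁴ × 5.0159 = 0.0621 × 0.7389 × 5.0159 = 0.2302.
τ(462 nm) = 0.0621 × (560/462)⁴ × 5.0159 = 0.0621 × 2.1587 × 5.0159 = 0.6724.
T(604)/T(462) = exp(τ_B − τ_A) = exp(0.4422) = 1.5562.

1.56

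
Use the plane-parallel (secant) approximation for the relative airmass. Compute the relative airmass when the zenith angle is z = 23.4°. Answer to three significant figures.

X = sec z = 1/cos 23.4° = 1/0.9178 = 1.0896.

1.09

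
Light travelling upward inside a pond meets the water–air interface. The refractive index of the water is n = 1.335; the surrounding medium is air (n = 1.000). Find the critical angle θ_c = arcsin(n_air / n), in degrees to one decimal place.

48.5°

sin θ_c = n_air / n = 1.000 / 1.335 = 0.7491.
θ_c = arcsin(0.7491) = 48.51°.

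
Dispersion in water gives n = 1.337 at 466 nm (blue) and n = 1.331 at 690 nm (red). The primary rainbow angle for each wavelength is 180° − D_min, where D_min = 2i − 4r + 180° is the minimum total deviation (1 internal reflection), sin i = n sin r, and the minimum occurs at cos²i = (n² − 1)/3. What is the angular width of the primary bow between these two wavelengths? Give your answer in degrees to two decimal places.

0.87°

At 466 nm (n = 1.337): cos²i = 0.26252 → i = 59.178°, r = 39.964°, D_min = 138.500°, rainbow angle = 41.500°.
At 690 nm (n = 1.331): cos²i = 0.25719 → i = 59.527°, r = 40.356°, D_min = 137.630°, rainbow angle = 42.370°.
Angular width = |41.500° − 42.370°| = 0.870°.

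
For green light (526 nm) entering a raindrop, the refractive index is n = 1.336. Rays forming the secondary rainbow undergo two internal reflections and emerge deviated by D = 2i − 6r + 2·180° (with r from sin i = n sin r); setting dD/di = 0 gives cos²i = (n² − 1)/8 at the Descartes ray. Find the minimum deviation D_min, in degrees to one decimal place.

cos²i = (1.78490 − 1)/8 = 0.09811; i = arccos(0.31323) = 71.746°.
sin r = sin 71.746°/1.336 = 0.71084; r = 45.303°.
D_min = 2·71.746° − 6·45.303° + 360° = 231.674°.

231.7°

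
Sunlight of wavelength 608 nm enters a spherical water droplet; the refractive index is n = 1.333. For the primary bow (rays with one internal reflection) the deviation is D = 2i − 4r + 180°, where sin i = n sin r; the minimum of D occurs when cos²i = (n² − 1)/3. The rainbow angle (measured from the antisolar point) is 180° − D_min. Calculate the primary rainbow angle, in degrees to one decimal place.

cos²i = (1.77689 − 1)/3 = 0.25896; i = arccos(0.50888) = 59.410°.
sin r = sin 59.410°/1.333 = 0.64579; r = 40.225°.
D_min = 2·59.410° − 4·40.225° + 180° = 137.922°.
Rainbow angle = 180° − D_min = 42.078°.

42.1°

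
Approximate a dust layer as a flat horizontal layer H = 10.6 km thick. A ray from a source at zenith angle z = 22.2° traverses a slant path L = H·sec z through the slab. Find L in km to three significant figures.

sec z = 1/cos 22.2° = 1.0801.
L = 10.6 × 1.0801 = 11.449 km.

11.4 km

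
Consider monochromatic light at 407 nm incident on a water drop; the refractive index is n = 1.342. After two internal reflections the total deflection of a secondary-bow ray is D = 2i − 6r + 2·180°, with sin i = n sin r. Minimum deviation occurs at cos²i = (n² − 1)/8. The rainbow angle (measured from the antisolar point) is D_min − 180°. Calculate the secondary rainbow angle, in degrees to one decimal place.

53.2°

cos²i = (1.80096 − 1)/8 = 0.10012; i = arccos(0.31642) = 71.554°.
sin r = sin 71.554°/1.342 = 0.70687; r = 44.981°.
D_min = 2·71.554° − 6·44.981° + 360° = 233.222°.
Rainbow angle = D_min − 180° = 53.222°.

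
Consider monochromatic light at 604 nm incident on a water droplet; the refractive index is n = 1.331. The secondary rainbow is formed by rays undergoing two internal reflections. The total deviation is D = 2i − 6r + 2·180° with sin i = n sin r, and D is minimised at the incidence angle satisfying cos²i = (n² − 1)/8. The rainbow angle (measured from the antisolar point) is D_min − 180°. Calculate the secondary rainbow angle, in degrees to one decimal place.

50.4°

cos²i = (1.77156 − 1)/8 = 0.09645; i = arccos(0.31056) = 71.907°.
sin r = sin 71.907°/1.331 = 0.71417; r = 45.575°.
D_min = 2·71.907° − 6·45.575° + 360° = 230.365°.
Rainbow angle = D_min − 180° = 50.365°.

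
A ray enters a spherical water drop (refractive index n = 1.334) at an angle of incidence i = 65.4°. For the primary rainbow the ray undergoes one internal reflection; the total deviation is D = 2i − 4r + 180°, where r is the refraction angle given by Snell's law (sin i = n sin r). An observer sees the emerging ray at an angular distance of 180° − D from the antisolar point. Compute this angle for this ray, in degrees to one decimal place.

sin r = sin 65.4° / 1.334 = 0.9092/1.334 = 0.6816; r = 42.97°.
D = 2·65.4° − 4·42.97° + 180° = 130.80° − 171.87° + 180° = 138.93°.
Angle from antisolar point = 180° − D = 41.07°.

41.1°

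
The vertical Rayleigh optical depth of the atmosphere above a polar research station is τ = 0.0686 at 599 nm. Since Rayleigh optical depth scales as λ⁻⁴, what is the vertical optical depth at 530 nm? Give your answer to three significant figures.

τ(530 nm) = τ(599 nm) × (599/530)⁴ = 0.0686 × (1.1302)⁴ = 0.0686 × 1.6316 = 0.1119.

0.112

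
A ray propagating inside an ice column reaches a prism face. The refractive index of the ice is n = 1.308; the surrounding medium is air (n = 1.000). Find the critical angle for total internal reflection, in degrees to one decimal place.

49.9°

sin θ_c = n_air / n = 1.000 / 1.308 = 0.7645.
θ_c = arcsin(0.7645) = 49.86°.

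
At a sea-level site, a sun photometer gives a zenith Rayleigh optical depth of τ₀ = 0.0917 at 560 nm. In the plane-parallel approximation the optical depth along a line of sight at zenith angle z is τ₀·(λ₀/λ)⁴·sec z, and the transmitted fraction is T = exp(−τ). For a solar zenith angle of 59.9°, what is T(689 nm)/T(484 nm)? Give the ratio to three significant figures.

1.28

Airmass: sec 59.9° = 1.9940.
τ(689 nm) = 0.0917 × (560/689)⁴ × 1.9940 = 0.0917 × 0.4364 × 1.9940 = 0.0798.
τ(484 nm) = 0.0917 × (560/484)⁴ × 1.9940 = 0.0917 × 1.7921 × 1.9940 = 0.3277.
T(689)/T(484) = exp(τ_B − τ_A) = exp(0.2479) = 1.2813.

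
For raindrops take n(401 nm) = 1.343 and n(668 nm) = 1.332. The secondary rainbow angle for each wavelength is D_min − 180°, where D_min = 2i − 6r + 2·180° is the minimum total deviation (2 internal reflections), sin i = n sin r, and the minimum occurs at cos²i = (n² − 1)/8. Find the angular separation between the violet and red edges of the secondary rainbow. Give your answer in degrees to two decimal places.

At 401 nm (n = 1.343): cos²i = 0.10046 → i = 71.522°, r = 44.928°, D_min = 233.478°, rainbow angle = 53.478°.
At 668 nm (n = 1.332): cos²i = 0.09678 → i = 71.875°, r = 45.520°, D_min = 230.628°, rainbow angle = 50.628°.
Angular width = |53.478° − 50.628°| = 2.849°.

2.85°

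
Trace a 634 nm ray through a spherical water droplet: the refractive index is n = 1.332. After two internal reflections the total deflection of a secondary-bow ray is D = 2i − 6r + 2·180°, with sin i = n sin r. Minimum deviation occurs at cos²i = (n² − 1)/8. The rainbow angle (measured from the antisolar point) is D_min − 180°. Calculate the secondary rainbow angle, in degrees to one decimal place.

50.6°

cos²i = (1.77422 − 1)/8 = 0.09678; i = arccos(0.31109) = 71.875°.
sin r = sin 71.875°/1.332 = 0.71350; r = 45.520°.
D_min = 2·71.875° − 6·45.520° + 360° = 230.628°.
Rainbow angle = D_min − 180° = 50.628°.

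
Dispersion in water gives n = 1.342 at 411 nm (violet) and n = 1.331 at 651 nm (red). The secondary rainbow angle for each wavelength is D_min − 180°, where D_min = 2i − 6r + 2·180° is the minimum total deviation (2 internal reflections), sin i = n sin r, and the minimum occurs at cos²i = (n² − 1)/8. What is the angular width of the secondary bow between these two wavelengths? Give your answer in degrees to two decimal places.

At 411 nm (n = 1.342): cos²i = 0.10012 → i = 71.554°, r = 44.981°, D_min = 233.222°, rainbow angle = 53.222°.
At 651 nm (n = 1.331): cos²i = 0.09645 → i = 71.907°, r = 45.575°, D_min = 230.365°, rainbow angle = 50.365°.
Angular width = |53.222° − 50.365°| = 2.857°.

2.86°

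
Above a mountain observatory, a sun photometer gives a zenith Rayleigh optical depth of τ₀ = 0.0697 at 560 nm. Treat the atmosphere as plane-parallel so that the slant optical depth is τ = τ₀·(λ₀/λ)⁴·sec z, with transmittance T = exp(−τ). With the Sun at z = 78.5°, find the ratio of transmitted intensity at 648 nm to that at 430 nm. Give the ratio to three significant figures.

2.25

Airmass: sec 78.5° = 5.0159.
τ(648 nm) = 0.0697 × (560/648)⁴ × 5.0159 = 0.0697 × 0.5578 × 5.0159 = 0.1950.
τ(430 nm) = 0.0697 × (560/430)⁴ × 5.0159 = 0.0697 × 2.8766 × 5.0159 = 1.0057.
T(648)/T(430) = exp(τ_B − τ_A) = exp(0.8107) = 2.2494.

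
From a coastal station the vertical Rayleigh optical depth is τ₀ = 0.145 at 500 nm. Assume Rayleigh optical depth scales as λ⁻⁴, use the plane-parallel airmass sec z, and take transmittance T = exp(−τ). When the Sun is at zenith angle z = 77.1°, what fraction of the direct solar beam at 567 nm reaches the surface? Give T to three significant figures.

0.675

sec 77.1° = 4.4793.
τ = 0.145 × (500/567)⁴ × 4.4793 = 0.145 × 0.6047 × 4.4793 = 0.3928.
T = exp(−0.3928) = 0.6752.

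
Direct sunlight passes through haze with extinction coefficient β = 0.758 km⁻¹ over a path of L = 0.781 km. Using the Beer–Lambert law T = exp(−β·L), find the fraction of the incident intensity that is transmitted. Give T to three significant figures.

0.553

τ = β·L = 0.758 × 0.781 = 0.5920.
T = exp(−0.5920) = 0.5532.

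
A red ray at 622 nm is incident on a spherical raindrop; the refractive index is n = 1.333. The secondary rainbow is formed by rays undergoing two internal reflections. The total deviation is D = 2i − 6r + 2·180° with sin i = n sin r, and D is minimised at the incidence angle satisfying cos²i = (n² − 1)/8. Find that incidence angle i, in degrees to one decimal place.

cos²i = (1.333² − 1)/8 = (1.77689 − 1)/8 = 0.09711.
cos i = 0.31163, so i = 71.843°.

71.8°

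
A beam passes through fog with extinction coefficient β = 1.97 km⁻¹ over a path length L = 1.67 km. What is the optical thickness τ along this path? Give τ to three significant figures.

τ = β·L = 1.97 × 1.67 = 3.2899.

3.29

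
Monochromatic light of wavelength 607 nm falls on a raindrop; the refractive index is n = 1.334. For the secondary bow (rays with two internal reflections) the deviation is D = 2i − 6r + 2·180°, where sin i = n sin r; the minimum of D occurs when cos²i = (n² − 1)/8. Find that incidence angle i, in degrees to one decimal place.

71.8°

cos²i = (1.334² − 1)/8 = (1.77956 − 1)/8 = 0.09744.
cos i = 0.31216, so i = 71.810°.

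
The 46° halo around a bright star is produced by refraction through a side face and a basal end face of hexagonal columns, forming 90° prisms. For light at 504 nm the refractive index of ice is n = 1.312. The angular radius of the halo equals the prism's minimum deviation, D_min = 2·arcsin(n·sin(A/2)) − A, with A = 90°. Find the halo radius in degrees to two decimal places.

46.17°

n·sin(A/2) = 1.312 × sin 45° = 1.312 × 0.7071 = 0.9277.
D_min = 2·arcsin(0.9277) − 90° = 2 × 68.083° − 90° = 46.166°.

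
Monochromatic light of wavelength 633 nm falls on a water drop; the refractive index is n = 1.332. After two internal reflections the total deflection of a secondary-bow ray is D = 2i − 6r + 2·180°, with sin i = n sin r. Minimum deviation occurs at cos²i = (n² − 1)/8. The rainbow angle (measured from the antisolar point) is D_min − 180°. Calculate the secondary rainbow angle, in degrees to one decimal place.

cos²i = (1.77422 − 1)/8 = 0.09678; i = arccos(0.31109) = 71.875°.
sin r = sin 71.875°/1.332 = 0.71350; r = 45.520°.
D_min = 2·71.875° − 6·45.520° + 360° = 230.628°.
Rainbow angle = D_min − 180° = 50.628°.

50.6°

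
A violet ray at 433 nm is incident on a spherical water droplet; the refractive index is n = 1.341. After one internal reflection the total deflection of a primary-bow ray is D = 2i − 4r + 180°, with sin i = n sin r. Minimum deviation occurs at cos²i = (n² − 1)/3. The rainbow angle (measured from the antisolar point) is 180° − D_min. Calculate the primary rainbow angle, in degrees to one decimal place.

cos²i = (1.79828 − 1)/3 = 0.26609; i = arccos(0.51584) = 58.946°.
sin r = sin 58.946°/1.341 = 0.63884; r = 39.705°.
D_min = 2·58.946° − 4·39.705° + 180° = 139.071°.
Rainbow angle = 180° − D_min = 40.929°.

40.9°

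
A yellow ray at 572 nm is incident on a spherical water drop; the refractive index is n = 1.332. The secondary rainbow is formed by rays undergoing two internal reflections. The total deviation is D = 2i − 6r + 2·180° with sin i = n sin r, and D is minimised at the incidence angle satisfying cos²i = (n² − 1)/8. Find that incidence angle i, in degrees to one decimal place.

71.9°

cos²i = (1.332² − 1)/8 = (1.77422 − 1)/8 = 0.09678.
cos i = 0.31109, so i = 71.875°.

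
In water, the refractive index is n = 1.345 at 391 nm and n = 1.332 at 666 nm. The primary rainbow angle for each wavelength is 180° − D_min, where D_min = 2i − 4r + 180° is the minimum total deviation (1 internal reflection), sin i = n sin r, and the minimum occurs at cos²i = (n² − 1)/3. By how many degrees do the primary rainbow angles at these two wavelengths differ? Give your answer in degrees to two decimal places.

1.86°

At 391 nm (n = 1.345): cos²i = 0.26967 → i = 58.715°, r = 39.448°, D_min = 139.635°, rainbow angle = 40.365°.
At 666 nm (n = 1.332): cos²i = 0.25807 → i = 59.469°, r = 40.290°, D_min = 137.776°, rainbow angle = 42.224°.
Angular width = |40.365° − 42.224°| = 1.859°.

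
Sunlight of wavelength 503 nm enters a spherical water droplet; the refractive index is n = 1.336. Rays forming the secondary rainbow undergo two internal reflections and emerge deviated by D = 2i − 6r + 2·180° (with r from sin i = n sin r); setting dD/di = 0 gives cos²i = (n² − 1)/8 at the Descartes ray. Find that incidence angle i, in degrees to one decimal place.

cos²i = (1.336² − 1)/8 = (1.78490 − 1)/8 = 0.09811.
cos i = 0.31323, so i = 71.746°.

71.7°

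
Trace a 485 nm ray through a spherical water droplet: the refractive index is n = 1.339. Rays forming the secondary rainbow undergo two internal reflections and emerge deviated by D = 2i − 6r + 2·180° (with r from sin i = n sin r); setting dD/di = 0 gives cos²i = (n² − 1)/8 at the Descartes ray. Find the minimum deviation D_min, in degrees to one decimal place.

232.5°

cos²i = (1.79292 − 1)/8 = 0.09912; i = arccos(0.31483) = 71.650°.
sin r = sin 71.650°/1.339 = 0.70885; r = 45.141°.
D_min = 2·71.650° − 6·45.141° + 360° = 232.451°.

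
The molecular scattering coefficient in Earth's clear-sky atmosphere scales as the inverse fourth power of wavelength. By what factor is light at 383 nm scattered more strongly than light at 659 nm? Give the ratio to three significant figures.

8.76

Rayleigh scattering ∝ λ⁻⁴, so the ratio of coefficients is the inverse fourth power of the wavelength ratio.
σ(383)/σ(659) = (659/383)⁴ = (1.7206)⁴ = 8.765.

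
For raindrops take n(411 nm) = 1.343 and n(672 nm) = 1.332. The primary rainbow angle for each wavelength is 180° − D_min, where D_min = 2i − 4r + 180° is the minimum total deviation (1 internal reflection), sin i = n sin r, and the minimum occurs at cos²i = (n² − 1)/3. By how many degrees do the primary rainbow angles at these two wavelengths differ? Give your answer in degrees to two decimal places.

1.58°

At 411 nm (n = 1.343): cos²i = 0.26788 → i = 58.830°, r = 39.577°, D_min = 139.354°, rainbow angle = 40.646°.
At 672 nm (n = 1.332): cos²i = 0.25807 → i = 59.469°, r = 40.290°, D_min = 137.776°, rainbow angle = 42.224°.
Angular width = |40.646° − 42.224°| = 1.578°.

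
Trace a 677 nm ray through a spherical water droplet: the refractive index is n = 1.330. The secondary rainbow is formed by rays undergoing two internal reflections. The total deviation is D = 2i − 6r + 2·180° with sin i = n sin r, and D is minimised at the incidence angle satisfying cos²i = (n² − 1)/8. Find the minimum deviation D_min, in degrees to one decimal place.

cos²i = (1.76890 − 1)/8 = 0.09611; i = arccos(0.31002) = 71.940°.
sin r = sin 71.940°/1.330 = 0.71483; r = 45.630°.
D_min = 2·71.940° − 6·45.630° + 360° = 230.101°.

230.1°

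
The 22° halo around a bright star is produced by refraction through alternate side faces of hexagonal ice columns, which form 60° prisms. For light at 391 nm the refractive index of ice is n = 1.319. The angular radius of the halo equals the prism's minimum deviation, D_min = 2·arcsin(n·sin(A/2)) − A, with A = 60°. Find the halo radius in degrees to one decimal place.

n·sin(A/2) = 1.319 × sin 30° = 1.319 × 0.5000 = 0.6595.
D_min = 2·arcsin(0.6595) − 60° = 2 × 41.262° − 60° = 22.524°.

22.5°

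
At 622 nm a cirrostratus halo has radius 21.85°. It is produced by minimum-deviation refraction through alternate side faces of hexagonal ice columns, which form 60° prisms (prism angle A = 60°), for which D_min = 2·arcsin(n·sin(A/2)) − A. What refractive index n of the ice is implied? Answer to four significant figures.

1.310

Rearranging: n = sin((D_min + A)/2) / sin(A/2).
(D_min + A)/2 = (21.85° + 60°)/2 = 40.925°.
n = sin 40.925° / sin 30° = 0.6551 / 0.5000 = 1.3101.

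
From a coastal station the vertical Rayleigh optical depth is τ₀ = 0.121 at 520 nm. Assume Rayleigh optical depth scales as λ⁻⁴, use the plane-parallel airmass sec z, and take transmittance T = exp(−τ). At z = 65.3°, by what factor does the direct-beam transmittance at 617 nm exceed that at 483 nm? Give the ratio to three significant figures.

Airmass: sec 65.3° = 2.3931.
τ(617 nm) = 0.121 × (520/617)⁴ × 2.3931 = 0.121 × 0.5045 × 2.3931 = 0.1461.
τ(483 nm) = 0.121 × (520/483)⁴ × 2.3931 = 0.121 × 1.3435 × 2.3931 = 0.3890.
T(617)/T(483) = exp(τ_B − τ_A) = exp(0.2429) = 1.2750.

1.27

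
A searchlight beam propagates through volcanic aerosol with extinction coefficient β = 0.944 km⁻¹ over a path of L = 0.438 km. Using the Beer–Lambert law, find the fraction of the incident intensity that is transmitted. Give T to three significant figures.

τ = β·L = 0.944 × 0.438 = 0.4135.
T = exp(−0.4135) = 0.6614.

0.661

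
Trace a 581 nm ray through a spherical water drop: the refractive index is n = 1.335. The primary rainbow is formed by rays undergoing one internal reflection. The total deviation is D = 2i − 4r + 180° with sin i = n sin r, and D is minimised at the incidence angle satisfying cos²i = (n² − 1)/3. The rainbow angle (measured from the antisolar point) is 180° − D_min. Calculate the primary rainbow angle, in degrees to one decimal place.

cos²i = (1.78222 − 1)/3 = 0.26074; i = arccos(0.51063) = 59.294°.
sin r = sin 59.294°/1.335 = 0.64405; r = 40.094°.
D_min = 2·59.294° − 4·40.094° + 180° = 138.212°.
Rainbow angle = 180° − D_min = 41.788°.

41.8°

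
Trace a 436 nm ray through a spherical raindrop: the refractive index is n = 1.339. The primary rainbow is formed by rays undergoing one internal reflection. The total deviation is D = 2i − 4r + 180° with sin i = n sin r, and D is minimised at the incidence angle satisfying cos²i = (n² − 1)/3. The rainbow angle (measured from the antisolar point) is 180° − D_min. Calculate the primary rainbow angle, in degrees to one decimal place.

cos²i = (1.79292 − 1)/3 = 0.26431; i = arccos(0.51411) = 59.062°.
sin r = sin 59.062°/1.339 = 0.64057; r = 39.834°.
D_min = 2·59.062° − 4·39.834° + 180° = 138.786°.
Rainbow angle = 180° − D_min = 41.214°.

41.2°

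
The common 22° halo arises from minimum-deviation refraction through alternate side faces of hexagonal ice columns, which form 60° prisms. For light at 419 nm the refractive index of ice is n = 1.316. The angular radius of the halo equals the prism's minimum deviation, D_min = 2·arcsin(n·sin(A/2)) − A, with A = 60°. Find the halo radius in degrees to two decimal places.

22.30°

n·sin(A/2) = 1.316 × sin 30° = 1.316 × 0.5000 = 0.6580.
D_min = 2·arcsin(0.6580) − 60° = 2 × 41.148° − 60° = 22.295°.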